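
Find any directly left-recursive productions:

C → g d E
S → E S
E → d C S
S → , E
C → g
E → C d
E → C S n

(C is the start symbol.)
No direct left recursion

C → g d E: starts with g
S → E S: starts with E
E → d C S: starts with d
S → , E: starts with ','
C → g: starts with g
E → C d: starts with C
E → C S n: starts with C

No direct left recursion found.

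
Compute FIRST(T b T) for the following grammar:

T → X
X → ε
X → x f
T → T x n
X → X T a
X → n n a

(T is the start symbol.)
{ 'a', 'b', 'n', 'x' }

FIRST sets of the non-terminals involved (from the grammar, by fixed-point iteration):
  FIRST(T) = { 'a', 'n', 'x', ε }

To compute FIRST(T b T), process the symbols left to right:
Symbol T is a non-terminal. Add FIRST(T) \ {ε} = { 'a', 'n', 'x' }
T is nullable (ε ∈ FIRST(T)), continue to the next symbol.
Symbol b is a terminal. Add 'b' and stop.
FIRST(T b T) = { 'a', 'b', 'n', 'x' }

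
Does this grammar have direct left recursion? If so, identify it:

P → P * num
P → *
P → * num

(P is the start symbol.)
Yes, P is left-recursive

Direct left recursion occurs when N → N α for some non-terminal N (the right-hand side begins with the left-hand side itself).

P → P * num: LEFT RECURSIVE (starts with P)
P → *: starts with '*'
P → * num: starts with '*'

The grammar has direct left recursion on: P.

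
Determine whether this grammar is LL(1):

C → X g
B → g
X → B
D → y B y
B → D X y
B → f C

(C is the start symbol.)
A grammar is LL(1) if for each non-terminal N with multiple productions, the predict sets of those productions are pairwise disjoint, where PREDICT(N → α) = (FIRST(α) \ {ε}) ∪ (FOLLOW(N) if α ⇒* ε).

Relevant sets:
  FIRST(D) = { 'y' }

For B:
  PREDICT(B → g) = { 'g' }
  PREDICT(B → D X y) = { 'y' }
  PREDICT(B → f C) = { 'f' }
C, X, D have a single production, so nothing to check there.

All predict sets are disjoint. The grammar IS LL(1).

Answer: Yes, the grammar is LL(1).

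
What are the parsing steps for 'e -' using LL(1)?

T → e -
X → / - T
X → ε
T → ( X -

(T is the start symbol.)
LL(1) parsing maintains a stack (initially the start symbol over $) and the input. At each step: if the stack top is a terminal, match it against the current input token; if it is a non-terminal N, replace it with the RHS of M[N, lookahead] (the unique production whose predict set contains the lookahead).

Stack is shown with the top on the left.

Stack  Input  Action
--------------------
T $    e - $  output T → e -
e - $  e - $  match 'e'
- $    - $    match '-'
$      $      accept

The string is accepted.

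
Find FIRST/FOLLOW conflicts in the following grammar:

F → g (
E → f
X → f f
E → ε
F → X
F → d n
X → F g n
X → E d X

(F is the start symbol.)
Nullable non-terminals: E.

E: nullable alternative(s) E → ε; FOLLOW(E) = { 'd' }
  E → f: FIRST \ {ε} = { 'f' } — disjoint from FOLLOW(E)
  E → ε: FIRST \ {ε} = { } — this is the only nullable alternative, skip

F, X have no nullable alternative, so no FIRST/FOLLOW check is needed there.

No FIRST/FOLLOW conflicts found.

Answer: No FIRST/FOLLOW conflicts.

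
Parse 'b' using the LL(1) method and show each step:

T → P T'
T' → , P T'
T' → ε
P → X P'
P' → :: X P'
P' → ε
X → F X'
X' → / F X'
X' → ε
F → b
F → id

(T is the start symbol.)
LL(1) parsing maintains a stack (initially the start symbol over $) and the input. At each step: if the stack top is a terminal, match it against the current input token; if it is a non-terminal N, replace it with the RHS of M[N, lookahead] (the unique production whose predict set contains the lookahead).

Stack is shown with the top on the left.

Stack         Input  Action
---------------------------
T $           b $    output T → P T'
P T' $        b $    output P → X P'
X P' T' $     b $    output X → F X'
F X' P' T' $  b $    output F → b
b X' P' T' $  b $    match 'b'
X' P' T' $    $      output X' → ε
P' T' $       $      output P' → ε
T' $          $      output T' → ε
$             $      accept

The string is accepted.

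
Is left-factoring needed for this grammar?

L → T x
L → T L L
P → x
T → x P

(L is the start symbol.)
Left-factoring is needed when two productions for the same non-terminal
share a common prefix on the right-hand side.

Productions for L:
  L → T x
  L → T L L

Found common prefix 'T' in productions for L

Answer: Yes, L has productions with common prefix 'T'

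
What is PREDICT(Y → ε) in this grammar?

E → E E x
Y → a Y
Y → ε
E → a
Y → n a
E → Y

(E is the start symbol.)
PREDICT(Y → ε) = (FIRST(RHS) \ {ε}) ∪ (FOLLOW(Y) if ε ∈ FIRST(RHS), i.e. RHS ⇒* ε)
The right-hand side is ε (FIRST(ε) = { ε }), so the predict set is FOLLOW(Y) = { $, 'a', 'n', 'x' }
PREDICT(Y → ε) = { $, 'a', 'n', 'x' }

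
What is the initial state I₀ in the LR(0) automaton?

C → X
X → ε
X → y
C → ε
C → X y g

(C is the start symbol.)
{ [C → . X y g], [C → . X], [C → .], [C' → . C], [X → . y], [X → .] }

First, augment the grammar with C' → C
I₀ = CLOSURE({ [C' → . C] }):
  [C' → . C] has the dot before C: add [C → . X], [C → .], [C → . X y g]
  [C → . X] has the dot before X: add [X → .], [X → . y]
No further items can be added.

I₀ = { [C → . X y g], [C → . X], [C → .], [C' → . C], [X → . y], [X → .] }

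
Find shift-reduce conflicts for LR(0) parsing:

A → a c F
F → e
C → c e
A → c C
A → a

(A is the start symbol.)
Yes — I2: [A → a .] vs [A → a . c F]

Augment with A' → A and build the canonical LR(0) collection (I0 = CLOSURE({[A' → . A]}), then GOTO on every symbol after a dot until no new states appear). It has 10 states:
  I0: { [A → . a c F], [A → . a], [A → . c C], [A' → . A] }  — shift
  I1: { [A' → A .] }  — accept
  I2: { [A → a . c F], [A → a .] }  — shift, reduce
  I3: { [A → c . C], [C → . c e] }  — shift
  I4: { [A → c C .] }  — reduce
  I5: { [C → c . e] }  — shift
  I6: { [C → c e .] }  — reduce
  I7: { [A → a c . F], [F → . e] }  — shift
  I8: { [A → a c F .] }  — reduce
  I9: { [F → e .] }  — reduce

I2 contains reduce item [A → a .] and shift item [A → a . c F] — shift-reduce conflict.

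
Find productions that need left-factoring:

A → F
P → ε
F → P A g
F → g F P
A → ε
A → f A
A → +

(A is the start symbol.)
Left-factoring is needed when two productions for the same non-terminal
share a common prefix on the right-hand side.

Productions for A:
  A → F
  A → ε
  A → f A
  A → +
Productions for F:
  F → P A g
  F → g F P

No common prefixes found.

Answer: No, left-factoring is not needed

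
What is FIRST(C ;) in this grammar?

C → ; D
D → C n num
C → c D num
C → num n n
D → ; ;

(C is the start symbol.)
{ ';', 'c', 'num' }

FIRST sets of the non-terminals involved (from the grammar, by fixed-point iteration):
  FIRST(C) = { ';', 'c', 'num' }

To compute FIRST(C ;), process the symbols left to right:
Symbol C is a non-terminal. Add FIRST(C) \ {ε} = { ';', 'c', 'num' }
C is not nullable (ε ∉ FIRST(C)), so stop here.
FIRST(C ;) = { ';', 'c', 'num' }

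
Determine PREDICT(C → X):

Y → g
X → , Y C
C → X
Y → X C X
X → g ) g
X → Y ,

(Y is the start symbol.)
{ ',', 'g' }

PREDICT(C → X) = (FIRST(RHS) \ {ε}) ∪ (FOLLOW(C) if ε ∈ FIRST(RHS), i.e. RHS ⇒* ε)
FIRST(X) = { ',', 'g' }
FIRST(X) = { ',', 'g' }
ε ∉ FIRST(X), so FOLLOW(C) is not added.
PREDICT(C → X) = { ',', 'g' }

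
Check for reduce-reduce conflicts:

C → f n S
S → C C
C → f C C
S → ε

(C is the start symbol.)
No reduce-reduce conflicts

Augment with C' → C and build the canonical LR(0) collection (I0 = CLOSURE({[C' → . C]}), then GOTO on every symbol after a dot until no new states appear). It has 9 states:
  I0: { [C → . f C C], [C → . f n S], [C' → . C] }  — shift
  I1: { [C' → C .] }  — accept
  I2: { [C → . f C C], [C → . f n S], [C → f . C C], [C → f . n S] }  — shift
  I3: { [C → . f C C], [C → . f n S], [C → f C . C] }  — shift
  I4: { [C → . f C C], [C → . f n S], [C → f n . S], [S → . C C], [S → .] }  — shift, reduce
  I5: { [C → . f C C], [C → . f n S], [S → C . C] }  — shift
  I6: { [C → f n S .] }  — reduce
  I7: { [S → C C .] }  — reduce
  I8: { [C → f C C .] }  — reduce

No state contains more than one complete item.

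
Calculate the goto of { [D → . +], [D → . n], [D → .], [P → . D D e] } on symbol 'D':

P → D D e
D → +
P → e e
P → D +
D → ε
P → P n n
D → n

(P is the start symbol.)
{ [D → . +], [D → . n], [D → .], [P → D . D e] }

GOTO(I, 'D') = CLOSURE({ [A → αX.β] : [A → α.Xβ] ∈ I, X = 'D' })

Items with dot before 'D', with the dot advanced:
  [P → . D D e] → [P → D . D e]
Closure of the advanced items:
  [P → D . D e] has the dot before D: add [D → . +], [D → .], [D → . n]

GOTO = { [D → . +], [D → . n], [D → .], [P → D . D e] }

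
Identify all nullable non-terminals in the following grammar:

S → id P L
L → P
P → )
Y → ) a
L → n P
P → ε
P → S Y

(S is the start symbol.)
ε-productions: P → ε
So P is immediately nullable.
L → P: every symbol on the right is nullable, so L is nullable too.
No further non-terminal can be added: every production for the remaining non-terminals contains a terminal or a non-nullable non-terminal.
Nullable = { 'L', 'P' }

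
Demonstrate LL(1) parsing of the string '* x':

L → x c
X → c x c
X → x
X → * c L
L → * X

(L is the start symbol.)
LL(1) parsing maintains a stack (initially the start symbol over $) and the input. At each step: if the stack top is a terminal, match it against the current input token; if it is a non-terminal N, replace it with the RHS of M[N, lookahead] (the unique production whose predict set contains the lookahead).

Stack is shown with the top on the left.

Stack  Input  Action
--------------------
L $    * x $  output L → * X
* X $  * x $  match '*'
X $    x $    output X → x
x $    x $    match 'x'
$      $      accept

The string is accepted.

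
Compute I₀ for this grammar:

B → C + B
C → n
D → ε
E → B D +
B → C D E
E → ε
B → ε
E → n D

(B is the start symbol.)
{ [B → . C + B], [B → . C D E], [B → .], [B' → . B], [C → . n] }

First, augment the grammar with B' → B
I₀ = CLOSURE({ [B' → . B] }):
  [B' → . B] has the dot before B: add [B → . C + B], [B → . C D E], [B → .]
  [B → . C + B] has the dot before C: add [C → . n]
No further items can be added.

I₀ = { [B → . C + B], [B → . C D E], [B → .], [B' → . B], [C → . n] }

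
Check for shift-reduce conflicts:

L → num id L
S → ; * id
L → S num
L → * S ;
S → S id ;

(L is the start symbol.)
No shift-reduce conflicts

A shift-reduce conflict occurs when an LR(0) state has both:
  - a complete (reduce) item [A → α .] (dot at the end), and
  - a shift item [B → β . c γ] (dot before a terminal).

Augment with L' → L and build the canonical LR(0) collection (I0 = CLOSURE({[L' → . L]}), then GOTO on every symbol after a dot until no new states appear). It has 15 states:
  I0: { [L → . * S ;], [L → . S num], [L → . num id L], [L' → . L], [S → . ; * id], [S → . S id ;] }  — shift
  I1: { [L → * . S ;], [S → . ; * id], [S → . S id ;] }  — shift
  I2: { [S → ; . * id] }  — shift
  I3: { [L' → L .] }  — accept
  I4: { [L → S . num], [S → S . id ;] }  — shift
  I5: { [L → num . id L] }  — shift
  I6: { [L → . * S ;], [L → . S num], [L → . num id L], [L → num id . L], [S → . ; * id], [S → . S id ;] }  — shift
  I7: { [L → num id L .] }  — reduce
  I8: { [S → S id . ;] }  — shift
  I9: { [L → S num .] }  — reduce
  I10: { [S → S id ; .] }  — reduce
  I11: { [S → ; * . id] }  — shift
  I12: { [S → ; * id .] }  — reduce
  I13: { [L → * S . ;], [S → S . id ;] }  — shift
  I14: { [L → * S ; .] }  — reduce

No state contains both a complete item and a shift item.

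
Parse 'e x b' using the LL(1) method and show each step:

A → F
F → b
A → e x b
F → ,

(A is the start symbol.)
Stack is shown with the top on the left.

Stack    Input    Action
------------------------
A $      e x b $  output A → e x b
e x b $  e x b $  match 'e'
x b $    x b $    match 'x'
b $      b $      match 'b'
$        $        accept

The string is accepted.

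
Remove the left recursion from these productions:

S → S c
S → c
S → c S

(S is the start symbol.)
S is directly left-recursive. The standard transformation for
  A → A α₁ | ... | A α_m | β₁ | ... | β_n
is
  A  → β₁ A' | ... | β_n A'
  A' → α₁ A' | ... | α_m A' | ε

S → c becomes S → c S'
S → c S becomes S → c S S'
S → S c becomes S' → c S'
Add S' → ε

Resulting grammar:
S → c S'
S → c S S'
S' → c S'
S' → ε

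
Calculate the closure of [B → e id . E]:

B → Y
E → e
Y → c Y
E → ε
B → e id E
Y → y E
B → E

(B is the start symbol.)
Start with: [B → e id . E]
  [B → e id . E] has the dot before E: add [E → . e], [E → .]
No further items can be added.

CLOSURE = { [B → e id . E], [E → . e], [E → .] }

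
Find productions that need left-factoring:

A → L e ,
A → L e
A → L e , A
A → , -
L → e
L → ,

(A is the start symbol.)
Yes, A has productions with common prefix 'L e'

Left-factoring is needed when two productions for the same non-terminal
share a common prefix on the right-hand side.

Productions for A:
  A → L e ,
  A → L e
  A → L e , A
  A → , -
Productions for L:
  L → e
  L → ,

Found common prefix 'L e' in productions for A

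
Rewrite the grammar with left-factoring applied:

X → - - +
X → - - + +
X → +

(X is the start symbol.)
Left-factoring transforms A → αβ₁ | αβ₂ into A → αA' and A' → β₁ | β₂
(α is the longest common prefix among the alternatives). Repeat until
no nonterminal has two alternatives with a common prefix.

Round 1: X has alternatives sharing prefix '- - +'. Introduce X': X → - - + X'
  Add: X' → ε
  Add: X' → +

No remaining common prefixes — done.

Resulting grammar:
X → - - + X'
X' → ε
X' → +
X → +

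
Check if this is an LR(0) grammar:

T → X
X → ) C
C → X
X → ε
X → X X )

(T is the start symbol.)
A grammar is LR(0) if no state in the canonical LR(0) collection has:
  - both a shift item (dot before a terminal) and a complete item (shift-reduce conflict), or
  - two or more complete items (reduce-reduce conflict; the accept item [T' → T .] counts as a complete item here).

Augment with T' → T and build the canonical LR(0) collection (I0 = CLOSURE({[T' → . T]}), then GOTO on every symbol after a dot until no new states appear). It has 8 states:
  I0: { [T → . X], [T' → . T], [X → . ) C], [X → . X X )], [X → .] }  — shift, reduce
  I1: { [C → . X], [X → ) . C], [X → . ) C], [X → . X X )], [X → .] }  — shift, reduce
  I2: { [T' → T .] }  — accept
  I3: { [T → X .], [X → . ) C], [X → . X X )], [X → .], [X → X . X )] }  — shift, 2 reduces
  I4: { [X → . ) C], [X → . X X )], [X → .], [X → X . X )], [X → X X . )] }  — shift, reduce
  I5: { [C → . X], [X → ) . C], [X → . ) C], [X → . X X )], [X → .], [X → X X ) .] }  — shift, 2 reduces
  I6: { [X → ) C .] }  — reduce
  I7: { [C → X .], [X → . ) C], [X → . X X )], [X → .], [X → X . X )] }  — shift, 2 reduces

Conflict in state I0:
  Shift-reduce conflict between [X → .] and [X → . ) C]
So the grammar is NOT LR(0).

Answer: No. Shift-reduce conflict between [X → .] and [X → . ) C]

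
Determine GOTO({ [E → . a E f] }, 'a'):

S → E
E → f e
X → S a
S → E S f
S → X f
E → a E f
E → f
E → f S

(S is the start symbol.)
GOTO(I, 'a') = CLOSURE({ [A → αX.β] : [A → α.Xβ] ∈ I, X = 'a' })

Items with dot before 'a', with the dot advanced:
  [E → . a E f] → [E → a . E f]
Closure of the advanced items:
  [E → a . E f] has the dot before E: add [E → . f e], [E → . a E f], [E → . f], [E → . f S]

GOTO = { [E → . a E f], [E → . f S], [E → . f e], [E → . f], [E → a . E f] }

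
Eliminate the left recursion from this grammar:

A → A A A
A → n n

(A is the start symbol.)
A → n n A'
A' → A A A'
A' → ε

A is directly left-recursive. The standard transformation for
  A → A α₁ | ... | A α_m | β₁ | ... | β_n
is
  A  → β₁ A' | ... | β_n A'
  A' → α₁ A' | ... | α_m A' | ε

A → n n becomes A → n n A'
A → A A A becomes A' → A A A'
Add A' → ε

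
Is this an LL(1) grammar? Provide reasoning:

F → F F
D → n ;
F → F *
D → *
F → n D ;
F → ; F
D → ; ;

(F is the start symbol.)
No. Predict set conflict for F: { ';', 'n' }

A grammar is LL(1) if for each non-terminal N with multiple productions, the predict sets of those productions are pairwise disjoint, where PREDICT(N → α) = (FIRST(α) \ {ε}) ∪ (FOLLOW(N) if α ⇒* ε).

Relevant sets:
  FIRST(F) = { ';', 'n' }

For F:
  PREDICT(F → F F) = { ';', 'n' }
  PREDICT(F → F '*') = { ';', 'n' }
  PREDICT(F → n D ';') = { 'n' }
  PREDICT(F → ';' F) = { ';' }
For D:
  PREDICT(D → n ';') = { 'n' }
  PREDICT(D → '*') = { '*' }
  PREDICT(D → ';' ';') = { ';' }

Conflict found: Predict set conflict for F: { ';', 'n' }
The grammar is NOT LL(1).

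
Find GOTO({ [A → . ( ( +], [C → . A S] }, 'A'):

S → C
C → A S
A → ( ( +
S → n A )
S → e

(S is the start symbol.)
GOTO(I, 'A') = CLOSURE({ [A → αX.β] : [A → α.Xβ] ∈ I, X = 'A' })

Items with dot before 'A', with the dot advanced:
  [C → . A S] → [C → A . S]
Closure of the advanced items:
  [C → A . S] has the dot before S: add [S → . C], [S → . n A )], [S → . e]
  [S → . C] has the dot before C: add [C → . A S]
  [C → . A S] has the dot before A: add [A → . ( ( +]

GOTO = { [A → . ( ( +], [C → . A S], [C → A . S], [S → . C], [S → . e], [S → . n A )] }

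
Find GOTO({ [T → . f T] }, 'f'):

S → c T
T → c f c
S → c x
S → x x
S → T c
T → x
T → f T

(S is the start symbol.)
{ [T → . c f c], [T → . f T], [T → . x], [T → f . T] }

GOTO(I, 'f') = CLOSURE({ [A → αX.β] : [A → α.Xβ] ∈ I, X = 'f' })

Items with dot before 'f', with the dot advanced:
  [T → . f T] → [T → f . T]
Closure of the advanced items:
  [T → f . T] has the dot before T: add [T → . c f c], [T → . x], [T → . f T]

GOTO = { [T → . c f c], [T → . f T], [T → . x], [T → f . T] }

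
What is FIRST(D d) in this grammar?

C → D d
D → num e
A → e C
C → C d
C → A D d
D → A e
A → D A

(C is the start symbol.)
FIRST sets of the non-terminals involved (from the grammar, by fixed-point iteration):
  FIRST(D) = { 'e', 'num' }

To compute FIRST(D d), process the symbols left to right:
Symbol D is a non-terminal. Add FIRST(D) \ {ε} = { 'e', 'num' }
D is not nullable (ε ∉ FIRST(D)), so stop here.
FIRST(D d) = { 'e', 'num' }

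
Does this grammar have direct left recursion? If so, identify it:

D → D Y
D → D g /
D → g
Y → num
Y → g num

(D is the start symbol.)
D → D Y: LEFT RECURSIVE (starts with D)
D → D g /: LEFT RECURSIVE (starts with D)
D → g: starts with g
Y → num: starts with num
Y → g num: starts with g

The grammar has direct left recursion on: D.

Answer: Yes, D is left-recursive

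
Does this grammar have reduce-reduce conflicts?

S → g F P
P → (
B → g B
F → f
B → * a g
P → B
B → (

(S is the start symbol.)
Augment with S' → S and build the canonical LR(0) collection (I0 = CLOSURE({[S' → . S]}), then GOTO on every symbol after a dot until no new states appear). It has 14 states:
  I0: { [S → . g F P], [S' → . S] }  — shift
  I1: { [S' → S .] }  — accept
  I2: { [F → . f], [S → g . F P] }  — shift
  I3: { [B → . (], [B → . * a g], [B → . g B], [P → . (], [P → . B], [S → g F . P] }  — shift
  I4: { [F → f .] }  — reduce
  I5: { [B → ( .], [P → ( .] }  — 2 reduces
  I6: { [B → * . a g] }  — shift
  I7: { [P → B .] }  — reduce
  I8: { [S → g F P .] }  — reduce
  I9: { [B → . (], [B → . * a g], [B → . g B], [B → g . B] }  — shift
  I10: { [B → ( .] }  — reduce
  I11: { [B → g B .] }  — reduce
  I12: { [B → * a . g] }  — shift
  I13: { [B → * a g .] }  — reduce

I5 contains complete items [B → ( .], [P → ( .] — reduce-reduce conflict.

Answer: Yes — I5: [B → ( .] vs [P → ( .]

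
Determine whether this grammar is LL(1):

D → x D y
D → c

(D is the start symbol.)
Yes, the grammar is LL(1).

A grammar is LL(1) if for each non-terminal N with multiple productions, the predict sets of those productions are pairwise disjoint, where PREDICT(N → α) = (FIRST(α) \ {ε}) ∪ (FOLLOW(N) if α ⇒* ε).

For D:
  PREDICT(D → x D y) = { 'x' }
  PREDICT(D → c) = { 'c' }

All predict sets are disjoint. The grammar IS LL(1).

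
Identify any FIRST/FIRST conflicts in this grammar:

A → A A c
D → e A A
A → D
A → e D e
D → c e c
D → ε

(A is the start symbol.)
Yes. A → A A c / A → D on { 'c', 'e' }; A → A A c / A → e D e on { 'e' }; A → D / A → e D e on { 'e' }

A FIRST/FIRST conflict occurs when two productions N → α and N → β for the same non-terminal have FIRST(α) ∩ FIRST(β) ≠ ∅ (with ε ∈ FIRST of a nullable right-hand side, so two nullable alternatives also conflict).

FIRST sets of the non-terminals at (or reachable through a nullable prefix from) the front of some alternative:
  FIRST(A) = { 'c', 'e', ε }
  FIRST(D) = { 'c', 'e', ε }

Productions for A:
  A → A A c: FIRST = { 'c', 'e' }
  A → D: FIRST = { 'c', 'e', ε }
  A → e D e: FIRST = { 'e' }
Productions for D:
  D → e A A: FIRST = { 'e' }
  D → c e c: FIRST = { 'c' }
  D → ε: FIRST = { ε }

Conflict for A: A → A A c and A → D
  Overlap: { 'c', 'e' }
Conflict for A: A → A A c and A → e D e
  Overlap: { 'e' }
Conflict for A: A → D and A → e D e
  Overlap: { 'e' }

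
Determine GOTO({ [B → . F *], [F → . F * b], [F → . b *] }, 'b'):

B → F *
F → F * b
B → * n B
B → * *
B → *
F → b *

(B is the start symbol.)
{ [F → b . *] }

GOTO(I, 'b') = CLOSURE({ [A → αX.β] : [A → α.Xβ] ∈ I, X = 'b' })

Items with dot before 'b', with the dot advanced:
  [F → . b *] → [F → b . *]
Closure adds nothing (no advanced item has the dot before a non-terminal).

GOTO = { [F → b . *] }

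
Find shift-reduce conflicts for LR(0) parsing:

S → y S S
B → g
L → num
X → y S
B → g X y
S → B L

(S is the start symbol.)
A shift-reduce conflict occurs when an LR(0) state has both:
  - a complete (reduce) item [A → α .] (dot at the end), and
  - a shift item [B → β . c γ] (dot before a terminal).

Augment with S' → S and build the canonical LR(0) collection (I0 = CLOSURE({[S' → . S]}), then GOTO on every symbol after a dot until no new states appear). It has 13 states:
  I0: { [B → . g X y], [B → . g], [S → . B L], [S → . y S S], [S' → . S] }  — shift
  I1: { [L → . num], [S → B . L] }  — shift
  I2: { [S' → S .] }  — accept
  I3: { [B → g . X y], [B → g .], [X → . y S] }  — shift, reduce
  I4: { [B → . g X y], [B → . g], [S → . B L], [S → . y S S], [S → y . S S] }  — shift
  I5: { [B → . g X y], [B → . g], [S → . B L], [S → . y S S], [S → y S . S] }  — shift
  I6: { [S → y S S .] }  — reduce
  I7: { [B → g X . y] }  — shift
  I8: { [B → . g X y], [B → . g], [S → . B L], [S → . y S S], [X → y . S] }  — shift
  I9: { [X → y S .] }  — reduce
  I10: { [B → g X y .] }  — reduce
  I11: { [S → B L .] }  — reduce
  I12: { [L → num .] }  — reduce

I3 contains reduce item [B → g .] and shift item [X → . y S] — shift-reduce conflict.

Answer: Yes — I3: [B → g .] vs [X → . y S]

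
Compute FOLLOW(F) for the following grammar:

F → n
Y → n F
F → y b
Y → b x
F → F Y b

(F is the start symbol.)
To compute FOLLOW(F), find every occurrence of F on a right-hand side N → α F β: add FIRST(β) \ {ε}, and if β is empty or nullable also add FOLLOW(N). Iterate to a fixed point.

F is the start symbol, so $ ∈ FOLLOW(F).
In Y → n F: F is at the end, add FOLLOW(Y)
In F → F Y b: F is followed by Y b, add FIRST(Y b) \ {ε} = { 'b', 'n' }

The FOLLOW sets referred to above (computed the same way, to a fixed point):
  FOLLOW(Y) = { 'b' }

Taking the union: FOLLOW(F) = { $, 'b', 'n' }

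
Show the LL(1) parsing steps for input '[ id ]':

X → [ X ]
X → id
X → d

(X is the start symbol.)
LL(1) parsing maintains a stack (initially the start symbol over $) and the input. At each step: if the stack top is a terminal, match it against the current input token; if it is a non-terminal N, replace it with the RHS of M[N, lookahead] (the unique production whose predict set contains the lookahead).

Stack is shown with the top on the left.

Stack    Input     Action
-------------------------
X $      [ id ] $  output X → [ X ]
[ X ] $  [ id ] $  match '['
X ] $    id ] $    output X → id
id ] $   id ] $    match 'id'
] $      ] $       match ']'
$        $         accept

The string is accepted.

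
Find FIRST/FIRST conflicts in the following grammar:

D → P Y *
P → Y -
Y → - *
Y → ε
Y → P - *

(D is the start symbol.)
Yes. Y → '-' '*' / Y → P '-' '*' on { '-' }

A FIRST/FIRST conflict occurs when two productions N → α and N → β for the same non-terminal have FIRST(α) ∩ FIRST(β) ≠ ∅ (with ε ∈ FIRST of a nullable right-hand side, so two nullable alternatives also conflict).

FIRST sets of the non-terminals at (or reachable through a nullable prefix from) the front of some alternative:
  FIRST(P) = { '-' }

Productions for Y:
  Y → - *: FIRST = { '-' }
  Y → ε: FIRST = { ε }
  Y → P - *: FIRST = { '-' }
D, P have only one production, so no FIRST/FIRST conflict is possible there.

Conflict for Y: Y → - * and Y → P - *
  Overlap: { '-' }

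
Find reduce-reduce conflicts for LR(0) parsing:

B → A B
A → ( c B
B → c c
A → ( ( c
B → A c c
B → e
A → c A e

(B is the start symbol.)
Augment with B' → B and build the canonical LR(0) collection (I0 = CLOSURE({[B' → . B]}), then GOTO on every symbol after a dot until no new states appear). It has 17 states:
  I0: { [A → . ( ( c], [A → . ( c B], [A → . c A e], [B → . A B], [B → . A c c], [B → . c c], [B → . e], [B' → . B] }  — shift
  I1: { [A → ( . ( c], [A → ( . c B] }  — shift
  I2: { [A → . ( ( c], [A → . ( c B], [A → . c A e], [B → . A B], [B → . A c c], [B → . c c], [B → . e], [B → A . B], [B → A . c c] }  — shift
  I3: { [B' → B .] }  — accept
  I4: { [A → . ( ( c], [A → . ( c B], [A → . c A e], [A → c . A e], [B → c . c] }  — shift
  I5: { [B → e .] }  — reduce
  I6: { [A → c A . e] }  — shift
  I7: { [A → . ( ( c], [A → . ( c B], [A → . c A e], [A → c . A e], [B → c c .] }  — shift, reduce
  I8: { [A → . ( ( c], [A → . ( c B], [A → . c A e], [A → c . A e] }  — shift
  I9: { [A → c A e .] }  — reduce
  I10: { [B → A B .] }  — reduce
  I11: { [A → . ( ( c], [A → . ( c B], [A → . c A e], [A → c . A e], [B → A c . c], [B → c . c] }  — shift
  I12: { [A → . ( ( c], [A → . ( c B], [A → . c A e], [A → c . A e], [B → A c c .], [B → c c .] }  — shift, 2 reduces
  I13: { [A → ( ( . c] }  — shift
  I14: { [A → ( c . B], [A → . ( ( c], [A → . ( c B], [A → . c A e], [B → . A B], [B → . A c c], [B → . c c], [B → . e] }  — shift
  I15: { [A → ( c B .] }  — reduce
  I16: { [A → ( ( c .] }  — reduce

I12 contains complete items [B → A c c .], [B → c c .] — reduce-reduce conflict.

Answer: Yes — I12: [B → A c c .] vs [B → c c .]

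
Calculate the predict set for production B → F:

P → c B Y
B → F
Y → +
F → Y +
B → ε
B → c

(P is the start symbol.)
PREDICT(B → F) = (FIRST(RHS) \ {ε}) ∪ (FOLLOW(B) if ε ∈ FIRST(RHS), i.e. RHS ⇒* ε)
FIRST(F) = { '+' }
FIRST(F) = { '+' }
ε ∉ FIRST(F), so FOLLOW(B) is not added.
PREDICT(B → F) = { '+' }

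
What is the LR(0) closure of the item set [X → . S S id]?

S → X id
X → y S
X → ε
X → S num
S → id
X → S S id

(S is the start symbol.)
Start with: [X → . S S id]
  [X → . S S id] has the dot before S: add [S → . X id], [S → . id]
  [S → . X id] has the dot before X: add [X → . y S], [X → .], [X → . S num]
No further items can be added.

CLOSURE = { [S → . X id], [S → . id], [X → . S S id], [X → . S num], [X → . y S], [X → .] }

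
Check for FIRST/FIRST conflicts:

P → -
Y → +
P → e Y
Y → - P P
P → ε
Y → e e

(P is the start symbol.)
No FIRST/FIRST conflicts.

Productions for P:
  P → -: FIRST = { '-' }
  P → e Y: FIRST = { 'e' }
  P → ε: FIRST = { ε }
Productions for Y:
  Y → +: FIRST = { '+' }
  Y → - P P: FIRST = { '-' }
  Y → e e: FIRST = { 'e' }

All alternatives of each non-terminal have pairwise disjoint FIRST sets.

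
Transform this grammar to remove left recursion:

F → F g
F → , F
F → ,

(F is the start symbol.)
F → , F F'
F → , F'
F' → g F'
F' → ε

F is directly left-recursive. The standard transformation for
  A → A α₁ | ... | A α_m | β₁ | ... | β_n
is
  A  → β₁ A' | ... | β_n A'
  A' → α₁ A' | ... | α_m A' | ε

F → , F becomes F → , F F'
F → , becomes F → , F'
F → F g becomes F' → g F'
Add F' → ε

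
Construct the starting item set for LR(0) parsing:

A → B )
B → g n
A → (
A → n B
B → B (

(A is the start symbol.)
First, augment the grammar with A' → A
I₀ = CLOSURE({ [A' → . A] }):
  [A' → . A] has the dot before A: add [A → . B )], [A → . (], [A → . n B]
  [A → . B )] has the dot before B: add [B → . g n], [B → . B (]
No further items can be added.

I₀ = { [A → . (], [A → . B )], [A → . n B], [A' → . A], [B → . B (], [B → . g n] }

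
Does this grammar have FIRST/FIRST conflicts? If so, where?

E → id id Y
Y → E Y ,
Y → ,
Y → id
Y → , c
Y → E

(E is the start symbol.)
Yes. Y → E Y ',' / Y → id on { 'id' }; Y → E Y ',' / Y → E on { 'id' }; Y → ',' / Y → ',' c on { ',' }; Y → id / Y → E on { 'id' }

FIRST sets of the non-terminals at (or reachable through a nullable prefix from) the front of some alternative:
  FIRST(E) = { 'id' }

Productions for Y:
  Y → E Y ,: FIRST = { 'id' }
  Y → ,: FIRST = { ',' }
  Y → id: FIRST = { 'id' }
  Y → , c: FIRST = { ',' }
  Y → E: FIRST = { 'id' }
E has only one production, so no FIRST/FIRST conflict is possible there.

Conflict for Y: Y → E Y , and Y → id
  Overlap: { 'id' }
Conflict for Y: Y → E Y , and Y → E
  Overlap: { 'id' }
Conflict for Y: Y → , and Y → , c
  Overlap: { ',' }
Conflict for Y: Y → id and Y → E
  Overlap: { 'id' }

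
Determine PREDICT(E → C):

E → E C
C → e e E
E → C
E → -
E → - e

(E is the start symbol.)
PREDICT(E → C) = (FIRST(RHS) \ {ε}) ∪ (FOLLOW(E) if ε ∈ FIRST(RHS), i.e. RHS ⇒* ε)
FIRST(C) = { 'e' }
FIRST(C) = { 'e' }
ε ∉ FIRST(C), so FOLLOW(E) is not added.
PREDICT(E → C) = { 'e' }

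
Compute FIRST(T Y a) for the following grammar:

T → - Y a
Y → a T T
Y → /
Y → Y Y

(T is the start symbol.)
FIRST sets of the non-terminals involved (from the grammar, by fixed-point iteration):
  FIRST(T) = { '-' }

To compute FIRST(T Y a), process the symbols left to right:
Symbol T is a non-terminal. Add FIRST(T) \ {ε} = { '-' }
T is not nullable (ε ∉ FIRST(T)), so stop here.
FIRST(T Y a) = { '-' }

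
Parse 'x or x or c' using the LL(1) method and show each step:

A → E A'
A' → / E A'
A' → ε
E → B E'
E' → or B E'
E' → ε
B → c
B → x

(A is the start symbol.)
LL(1) parsing maintains a stack (initially the start symbol over $) and the input. At each step: if the stack top is a terminal, match it against the current input token; if it is a non-terminal N, replace it with the RHS of M[N, lookahead] (the unique production whose predict set contains the lookahead).

Stack is shown with the top on the left.

Stack         Input          Action
-----------------------------------
A $           x or x or c $  output A → E A'
E A' $        x or x or c $  output E → B E'
B E' A' $     x or x or c $  output B → x
x E' A' $     x or x or c $  match 'x'
E' A' $       or x or c $    output E' → or B E'
or B E' A' $  or x or c $    match 'or'
B E' A' $     x or c $       output B → x
x E' A' $     x or c $       match 'x'
E' A' $       or c $         output E' → or B E'
or B E' A' $  or c $         match 'or'
B E' A' $     c $            output B → c
c E' A' $     c $            match 'c'
E' A' $       $              output E' → ε
A' $          $              output A' → ε
$             $              accept

The string is accepted.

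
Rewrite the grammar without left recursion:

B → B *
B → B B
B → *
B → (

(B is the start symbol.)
B → * B'
B → ( B'
B' → * B'
B' → B B'
B' → ε

B is directly left-recursive. The standard transformation for
  A → A α₁ | ... | A α_m | β₁ | ... | β_n
is
  A  → β₁ A' | ... | β_n A'
  A' → α₁ A' | ... | α_m A' | ε

B → * becomes B → * B'
B → ( becomes B → ( B'
B → B * becomes B' → * B'
B → B B becomes B' → B B'
Add B' → ε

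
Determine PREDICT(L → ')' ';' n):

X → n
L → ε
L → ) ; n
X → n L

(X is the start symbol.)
{ ')' }

PREDICT(L → ')' ';' n) = (FIRST(RHS) \ {ε}) ∪ (FOLLOW(L) if ε ∈ FIRST(RHS), i.e. RHS ⇒* ε)
FIRST(')' ';' n) = { ')' }
ε ∉ FIRST(')' ';' n), so FOLLOW(L) is not added.
PREDICT(L → ')' ';' n) = { ')' }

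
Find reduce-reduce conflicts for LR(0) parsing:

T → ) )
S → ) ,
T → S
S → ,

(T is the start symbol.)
No reduce-reduce conflicts

Augment with T' → T and build the canonical LR(0) collection (I0 = CLOSURE({[T' → . T]}), then GOTO on every symbol after a dot until no new states appear). It has 7 states:
  I0: { [S → . ) ,], [S → . ,], [T → . ) )], [T → . S], [T' → . T] }  — shift
  I1: { [S → ) . ,], [T → ) . )] }  — shift
  I2: { [S → , .] }  — reduce
  I3: { [T → S .] }  — reduce
  I4: { [T' → T .] }  — accept
  I5: { [T → ) ) .] }  — reduce
  I6: { [S → ) , .] }  — reduce

No state contains more than one complete item.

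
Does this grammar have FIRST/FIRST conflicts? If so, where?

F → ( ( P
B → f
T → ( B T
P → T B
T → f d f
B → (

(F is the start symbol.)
No FIRST/FIRST conflicts.

A FIRST/FIRST conflict occurs when two productions N → α and N → β for the same non-terminal have FIRST(α) ∩ FIRST(β) ≠ ∅ (with ε ∈ FIRST of a nullable right-hand side, so two nullable alternatives also conflict).

Productions for B:
  B → f: FIRST = { 'f' }
  B → (: FIRST = { '(' }
Productions for T:
  T → ( B T: FIRST = { '(' }
  T → f d f: FIRST = { 'f' }
F, P have only one production, so no FIRST/FIRST conflict is possible there.

All alternatives of each non-terminal have pairwise disjoint FIRST sets.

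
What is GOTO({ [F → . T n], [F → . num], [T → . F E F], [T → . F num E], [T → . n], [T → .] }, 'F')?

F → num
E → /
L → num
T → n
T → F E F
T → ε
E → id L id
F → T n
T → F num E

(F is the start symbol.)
{ [E → . /], [E → . id L id], [T → F . E F], [T → F . num E] }

GOTO(I, 'F') = CLOSURE({ [A → αX.β] : [A → α.Xβ] ∈ I, X = 'F' })

Items with dot before 'F', with the dot advanced:
  [T → . F E F] → [T → F . E F]
  [T → . F num E] → [T → F . num E]
Closure of the advanced items:
  [T → F . E F] has the dot before E: add [E → . /], [E → . id L id]

GOTO = { [E → . /], [E → . id L id], [T → F . E F], [T → F . num E] }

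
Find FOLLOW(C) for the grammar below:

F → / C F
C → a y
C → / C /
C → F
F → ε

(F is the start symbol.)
{ $, '/' }

In F → / C F: C is followed by F, add FIRST(F) \ {ε} = { '/' }
  F is nullable, so also add FOLLOW(F)
In C → / C /: C is followed by '/', add FIRST('/') \ {ε} = { '/' }

The FOLLOW sets referred to above (computed the same way, to a fixed point):
  FOLLOW(F) = { $, '/' }

Taking the union: FOLLOW(C) = { $, '/' }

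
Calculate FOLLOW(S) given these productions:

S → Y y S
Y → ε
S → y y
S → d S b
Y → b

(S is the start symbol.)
{ $, 'b' }

S is the start symbol, so $ ∈ FOLLOW(S).
In S → Y y S: S is at the end; this adds FOLLOW(S) to itself — nothing new
In S → d S b: S is followed by b, add FIRST(b) \ {ε} = { 'b' }

Taking the union: FOLLOW(S) = { $, 'b' }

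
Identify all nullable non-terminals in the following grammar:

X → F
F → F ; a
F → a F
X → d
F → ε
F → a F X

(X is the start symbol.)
{ 'F', 'X' }

A non-terminal is nullable if it can derive ε (the empty string): either it has an ε-production, or it has a production whose right-hand side consists entirely of nullable non-terminals.

ε-productions: F → ε
So F is immediately nullable.
X → F: every symbol on the right is nullable, so X is nullable too.
Every non-terminal is now nullable.
Nullable = { 'F', 'X' }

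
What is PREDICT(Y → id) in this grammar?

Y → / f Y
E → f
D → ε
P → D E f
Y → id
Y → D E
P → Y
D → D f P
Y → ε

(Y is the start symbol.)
PREDICT(Y → id) = (FIRST(RHS) \ {ε}) ∪ (FOLLOW(Y) if ε ∈ FIRST(RHS), i.e. RHS ⇒* ε)
FIRST(id) = { 'id' }
ε ∉ FIRST(id), so FOLLOW(Y) is not added.
PREDICT(Y → id) = { 'id' }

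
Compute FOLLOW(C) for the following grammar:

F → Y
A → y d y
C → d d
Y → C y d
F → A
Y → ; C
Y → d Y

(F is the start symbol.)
{ $, 'y' }

To compute FOLLOW(C), find every occurrence of C on a right-hand side N → α C β: add FIRST(β) \ {ε}, and if β is empty or nullable also add FOLLOW(N). Iterate to a fixed point.

In Y → C y d: C is followed by y d, add FIRST(y d) \ {ε} = { 'y' }
In Y → ; C: C is at the end, add FOLLOW(Y)

The FOLLOW sets referred to above (computed the same way, to a fixed point):
  FOLLOW(Y) = { $ }

Taking the union: FOLLOW(C) = { $, 'y' }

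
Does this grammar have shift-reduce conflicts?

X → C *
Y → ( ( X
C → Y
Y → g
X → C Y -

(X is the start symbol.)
Augment with X' → X and build the canonical LR(0) collection (I0 = CLOSURE({[X' → . X]}), then GOTO on every symbol after a dot until no new states appear). It has 11 states:
  I0: { [C → . Y], [X → . C *], [X → . C Y -], [X' → . X], [Y → . ( ( X], [Y → . g] }  — shift
  I1: { [Y → ( . ( X] }  — shift
  I2: { [X → C . *], [X → C . Y -], [Y → . ( ( X], [Y → . g] }  — shift
  I3: { [X' → X .] }  — accept
  I4: { [C → Y .] }  — reduce
  I5: { [Y → g .] }  — reduce
  I6: { [X → C * .] }  — reduce
  I7: { [X → C Y . -] }  — shift
  I8: { [X → C Y - .] }  — reduce
  I9: { [C → . Y], [X → . C *], [X → . C Y -], [Y → ( ( . X], [Y → . ( ( X], [Y → . g] }  — shift
  I10: { [Y → ( ( X .] }  — reduce

No state contains both a complete item and a shift item.

Answer: No shift-reduce conflicts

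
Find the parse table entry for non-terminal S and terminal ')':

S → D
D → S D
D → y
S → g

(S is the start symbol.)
To find M[S, ')'], we find productions for S where ')' is in the predict set (PREDICT(N → α) = (FIRST(α) \ {ε}) ∪ (FOLLOW(N) if α ⇒* ε)).

Relevant sets:
  FIRST(D) = { 'g', 'y' }

S → D: PREDICT = { 'g', 'y' }
S → g: PREDICT = { 'g' }

M[S, ')'] is empty (no production applies)

Answer: Empty (error entry)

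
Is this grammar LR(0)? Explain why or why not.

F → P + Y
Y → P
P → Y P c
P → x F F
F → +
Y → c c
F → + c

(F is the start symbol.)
No. Shift-reduce conflict between [F → + .] and [F → + . c]

A grammar is LR(0) if no state in the canonical LR(0) collection has:
  - both a shift item (dot before a terminal) and a complete item (shift-reduce conflict), or
  - two or more complete items (reduce-reduce conflict; the accept item [F' → F .] counts as a complete item here).

Augment with F' → F and build the canonical LR(0) collection (I0 = CLOSURE({[F' → . F]}), then GOTO on every symbol after a dot until no new states appear). It has 16 states:
  I0: { [F → . + c], [F → . +], [F → . P + Y], [F' → . F], [P → . Y P c], [P → . x F F], [Y → . P], [Y → . c c] }  — shift
  I1: { [F → + . c], [F → + .] }  — shift, reduce
  I2: { [F' → F .] }  — accept
  I3: { [F → P . + Y], [Y → P .] }  — shift, reduce
  I4: { [P → . Y P c], [P → . x F F], [P → Y . P c], [Y → . P], [Y → . c c] }  — shift
  I5: { [Y → c . c] }  — shift
  I6: { [F → . + c], [F → . +], [F → . P + Y], [P → . Y P c], [P → . x F F], [P → x . F F], [Y → . P], [Y → . c c] }  — shift
  I7: { [F → . + c], [F → . +], [F → . P + Y], [P → . Y P c], [P → . x F F], [P → x F . F], [Y → . P], [Y → . c c] }  — shift
  I8: { [P → x F F .] }  — reduce
  I9: { [Y → c c .] }  — reduce
  I10: { [P → Y P . c], [Y → P .] }  — shift, reduce
  I11: { [P → Y P c .] }  — reduce
  I12: { [F → P + . Y], [P → . Y P c], [P → . x F F], [Y → . P], [Y → . c c] }  — shift
  I13: { [Y → P .] }  — reduce
  I14: { [F → P + Y .], [P → . Y P c], [P → . x F F], [P → Y . P c], [Y → . P], [Y → . c c] }  — shift, reduce
  I15: { [F → + c .] }  — reduce

Conflict in state I1:
  Shift-reduce conflict between [F → + .] and [F → + . c]
So the grammar is NOT LR(0).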